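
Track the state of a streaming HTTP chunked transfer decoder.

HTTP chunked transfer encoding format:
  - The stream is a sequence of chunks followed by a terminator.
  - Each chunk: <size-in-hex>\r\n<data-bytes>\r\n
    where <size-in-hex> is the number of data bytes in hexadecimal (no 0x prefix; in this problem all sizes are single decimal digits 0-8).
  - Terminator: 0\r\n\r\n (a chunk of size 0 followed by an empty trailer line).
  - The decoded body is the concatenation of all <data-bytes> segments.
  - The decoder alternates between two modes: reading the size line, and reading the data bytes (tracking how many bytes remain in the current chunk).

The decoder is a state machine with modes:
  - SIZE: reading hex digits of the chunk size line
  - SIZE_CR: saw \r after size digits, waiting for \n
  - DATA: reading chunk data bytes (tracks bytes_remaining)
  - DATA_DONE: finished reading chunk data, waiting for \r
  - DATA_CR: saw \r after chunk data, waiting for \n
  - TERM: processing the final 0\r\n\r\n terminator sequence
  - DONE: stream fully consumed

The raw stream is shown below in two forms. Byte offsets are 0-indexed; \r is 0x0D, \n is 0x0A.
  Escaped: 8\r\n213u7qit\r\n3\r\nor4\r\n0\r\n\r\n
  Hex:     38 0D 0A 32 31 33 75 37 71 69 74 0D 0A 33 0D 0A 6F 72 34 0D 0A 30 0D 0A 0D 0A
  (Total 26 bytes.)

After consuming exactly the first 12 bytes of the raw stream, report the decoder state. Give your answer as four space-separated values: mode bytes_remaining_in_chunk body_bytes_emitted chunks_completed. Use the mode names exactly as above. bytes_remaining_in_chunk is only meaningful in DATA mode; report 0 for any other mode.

Byte 0 = '8': mode=SIZE remaining=0 emitted=0 chunks_done=0
Byte 1 = 0x0D: mode=SIZE_CR remaining=0 emitted=0 chunks_done=0
Byte 2 = 0x0A: mode=DATA remaining=8 emitted=0 chunks_done=0
Byte 3 = '2': mode=DATA remaining=7 emitted=1 chunks_done=0
Byte 4 = '1': mode=DATA remaining=6 emitted=2 chunks_done=0
Byte 5 = '3': mode=DATA remaining=5 emitted=3 chunks_done=0
Byte 6 = 'u': mode=DATA remaining=4 emitted=4 chunks_done=0
Byte 7 = '7': mode=DATA remaining=3 emitted=5 chunks_done=0
Byte 8 = 'q': mode=DATA remaining=2 emitted=6 chunks_done=0
Byte 9 = 'i': mode=DATA remaining=1 emitted=7 chunks_done=0
Byte 10 = 't': mode=DATA_DONE remaining=0 emitted=8 chunks_done=0
Byte 11 = 0x0D: mode=DATA_CR remaining=0 emitted=8 chunks_done=0

Answer: DATA_CR 0 8 0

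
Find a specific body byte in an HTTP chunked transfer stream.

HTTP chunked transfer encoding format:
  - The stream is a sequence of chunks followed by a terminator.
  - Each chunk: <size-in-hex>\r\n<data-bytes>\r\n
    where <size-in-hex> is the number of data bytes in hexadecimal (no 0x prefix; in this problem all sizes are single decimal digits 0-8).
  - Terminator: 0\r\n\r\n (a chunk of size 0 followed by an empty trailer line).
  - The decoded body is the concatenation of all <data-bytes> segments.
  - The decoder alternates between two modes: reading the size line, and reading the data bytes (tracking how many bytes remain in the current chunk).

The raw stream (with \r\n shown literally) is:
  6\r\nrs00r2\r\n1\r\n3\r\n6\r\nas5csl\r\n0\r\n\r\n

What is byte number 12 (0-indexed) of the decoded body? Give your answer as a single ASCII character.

Chunk 1: stream[0..1]='6' size=0x6=6, data at stream[3..9]='rs00r2' -> body[0..6], body so far='rs00r2'
Chunk 2: stream[11..12]='1' size=0x1=1, data at stream[14..15]='3' -> body[6..7], body so far='rs00r23'
Chunk 3: stream[17..18]='6' size=0x6=6, data at stream[20..26]='as5csl' -> body[7..13], body so far='rs00r23as5csl'
Chunk 4: stream[28..29]='0' size=0 (terminator). Final body='rs00r23as5csl' (13 bytes)
Body byte 12 = 'l'

Answer: l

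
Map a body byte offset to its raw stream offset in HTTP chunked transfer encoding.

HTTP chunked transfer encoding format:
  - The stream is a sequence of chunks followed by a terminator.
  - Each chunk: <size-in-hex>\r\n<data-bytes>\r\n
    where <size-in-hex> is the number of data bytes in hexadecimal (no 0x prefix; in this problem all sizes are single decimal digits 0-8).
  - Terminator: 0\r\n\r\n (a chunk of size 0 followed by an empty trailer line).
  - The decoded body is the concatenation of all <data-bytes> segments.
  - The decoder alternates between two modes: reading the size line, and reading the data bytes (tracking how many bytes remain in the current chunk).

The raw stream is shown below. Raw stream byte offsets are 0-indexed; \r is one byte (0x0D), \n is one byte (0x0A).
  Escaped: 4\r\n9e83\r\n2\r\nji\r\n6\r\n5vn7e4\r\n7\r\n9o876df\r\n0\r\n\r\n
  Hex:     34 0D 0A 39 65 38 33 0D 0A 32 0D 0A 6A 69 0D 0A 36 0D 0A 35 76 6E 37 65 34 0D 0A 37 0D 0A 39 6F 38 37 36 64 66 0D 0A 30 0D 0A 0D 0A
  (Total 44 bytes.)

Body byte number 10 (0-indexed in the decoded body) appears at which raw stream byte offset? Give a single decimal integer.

Answer: 23

Derivation:
Chunk 1: stream[0..1]='4' size=0x4=4, data at stream[3..7]='9e83' -> body[0..4], body so far='9e83'
Chunk 2: stream[9..10]='2' size=0x2=2, data at stream[12..14]='ji' -> body[4..6], body so far='9e83ji'
Chunk 3: stream[16..17]='6' size=0x6=6, data at stream[19..25]='5vn7e4' -> body[6..12], body so far='9e83ji5vn7e4'
Chunk 4: stream[27..28]='7' size=0x7=7, data at stream[30..37]='9o876df' -> body[12..19], body so far='9e83ji5vn7e49o876df'
Chunk 5: stream[39..40]='0' size=0 (terminator). Final body='9e83ji5vn7e49o876df' (19 bytes)
Body byte 10 at stream offset 23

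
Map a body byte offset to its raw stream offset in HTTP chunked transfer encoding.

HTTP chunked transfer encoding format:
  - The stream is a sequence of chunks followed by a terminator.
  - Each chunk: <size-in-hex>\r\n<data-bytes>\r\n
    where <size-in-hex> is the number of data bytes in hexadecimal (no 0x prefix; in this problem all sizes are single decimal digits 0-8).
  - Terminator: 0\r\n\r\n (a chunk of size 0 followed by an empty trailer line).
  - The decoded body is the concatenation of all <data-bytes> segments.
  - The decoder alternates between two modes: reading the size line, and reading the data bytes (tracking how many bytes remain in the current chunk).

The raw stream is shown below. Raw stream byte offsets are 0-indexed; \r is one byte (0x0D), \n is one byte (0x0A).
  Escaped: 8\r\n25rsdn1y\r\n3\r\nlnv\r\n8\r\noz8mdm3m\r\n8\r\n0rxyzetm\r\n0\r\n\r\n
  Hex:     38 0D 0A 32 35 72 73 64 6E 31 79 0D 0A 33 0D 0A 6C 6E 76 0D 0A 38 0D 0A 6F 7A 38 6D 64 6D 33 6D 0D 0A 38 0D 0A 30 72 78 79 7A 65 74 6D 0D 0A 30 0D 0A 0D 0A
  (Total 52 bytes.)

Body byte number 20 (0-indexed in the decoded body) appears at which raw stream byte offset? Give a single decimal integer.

Chunk 1: stream[0..1]='8' size=0x8=8, data at stream[3..11]='25rsdn1y' -> body[0..8], body so far='25rsdn1y'
Chunk 2: stream[13..14]='3' size=0x3=3, data at stream[16..19]='lnv' -> body[8..11], body so far='25rsdn1ylnv'
Chunk 3: stream[21..22]='8' size=0x8=8, data at stream[24..32]='oz8mdm3m' -> body[11..19], body so far='25rsdn1ylnvoz8mdm3m'
Chunk 4: stream[34..35]='8' size=0x8=8, data at stream[37..45]='0rxyzetm' -> body[19..27], body so far='25rsdn1ylnvoz8mdm3m0rxyzetm'
Chunk 5: stream[47..48]='0' size=0 (terminator). Final body='25rsdn1ylnvoz8mdm3m0rxyzetm' (27 bytes)
Body byte 20 at stream offset 38

Answer: 38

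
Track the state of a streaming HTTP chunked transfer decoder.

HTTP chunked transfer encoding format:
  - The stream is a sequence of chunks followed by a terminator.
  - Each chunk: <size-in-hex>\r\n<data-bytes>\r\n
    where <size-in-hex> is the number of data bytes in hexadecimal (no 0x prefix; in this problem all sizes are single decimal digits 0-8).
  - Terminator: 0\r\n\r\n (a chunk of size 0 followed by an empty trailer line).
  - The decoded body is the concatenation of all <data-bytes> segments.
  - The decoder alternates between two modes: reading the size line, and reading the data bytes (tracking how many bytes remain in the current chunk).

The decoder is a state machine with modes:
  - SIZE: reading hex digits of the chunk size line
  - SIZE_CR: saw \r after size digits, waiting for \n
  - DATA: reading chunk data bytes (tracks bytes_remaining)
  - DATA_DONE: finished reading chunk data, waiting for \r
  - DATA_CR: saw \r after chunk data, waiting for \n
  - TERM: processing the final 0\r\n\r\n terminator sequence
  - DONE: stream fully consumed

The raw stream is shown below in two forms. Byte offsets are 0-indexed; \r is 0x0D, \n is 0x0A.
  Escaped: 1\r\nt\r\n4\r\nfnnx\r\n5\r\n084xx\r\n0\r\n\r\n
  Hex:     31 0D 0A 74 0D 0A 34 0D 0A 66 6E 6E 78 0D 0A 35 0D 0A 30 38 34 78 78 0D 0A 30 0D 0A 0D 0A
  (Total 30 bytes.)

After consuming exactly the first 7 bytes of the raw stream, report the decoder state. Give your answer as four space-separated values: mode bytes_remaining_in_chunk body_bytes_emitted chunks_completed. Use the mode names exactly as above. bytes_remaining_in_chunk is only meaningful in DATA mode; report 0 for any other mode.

Byte 0 = '1': mode=SIZE remaining=0 emitted=0 chunks_done=0
Byte 1 = 0x0D: mode=SIZE_CR remaining=0 emitted=0 chunks_done=0
Byte 2 = 0x0A: mode=DATA remaining=1 emitted=0 chunks_done=0
Byte 3 = 't': mode=DATA_DONE remaining=0 emitted=1 chunks_done=0
Byte 4 = 0x0D: mode=DATA_CR remaining=0 emitted=1 chunks_done=0
Byte 5 = 0x0A: mode=SIZE remaining=0 emitted=1 chunks_done=1
Byte 6 = '4': mode=SIZE remaining=0 emitted=1 chunks_done=1

Answer: SIZE 0 1 1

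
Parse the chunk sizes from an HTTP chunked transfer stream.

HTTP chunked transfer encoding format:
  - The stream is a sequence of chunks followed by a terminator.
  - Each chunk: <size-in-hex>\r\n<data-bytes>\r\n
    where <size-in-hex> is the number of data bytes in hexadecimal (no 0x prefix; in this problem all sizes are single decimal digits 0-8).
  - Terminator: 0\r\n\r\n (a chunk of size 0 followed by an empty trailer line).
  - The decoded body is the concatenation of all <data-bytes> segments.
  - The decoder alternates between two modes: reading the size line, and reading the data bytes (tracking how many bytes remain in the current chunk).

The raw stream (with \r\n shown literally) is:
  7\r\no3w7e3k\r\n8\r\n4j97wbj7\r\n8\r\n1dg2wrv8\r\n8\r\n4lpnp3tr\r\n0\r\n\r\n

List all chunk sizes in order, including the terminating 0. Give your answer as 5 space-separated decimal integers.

Chunk 1: stream[0..1]='7' size=0x7=7, data at stream[3..10]='o3w7e3k' -> body[0..7], body so far='o3w7e3k'
Chunk 2: stream[12..13]='8' size=0x8=8, data at stream[15..23]='4j97wbj7' -> body[7..15], body so far='o3w7e3k4j97wbj7'
Chunk 3: stream[25..26]='8' size=0x8=8, data at stream[28..36]='1dg2wrv8' -> body[15..23], body so far='o3w7e3k4j97wbj71dg2wrv8'
Chunk 4: stream[38..39]='8' size=0x8=8, data at stream[41..49]='4lpnp3tr' -> body[23..31], body so far='o3w7e3k4j97wbj71dg2wrv84lpnp3tr'
Chunk 5: stream[51..52]='0' size=0 (terminator). Final body='o3w7e3k4j97wbj71dg2wrv84lpnp3tr' (31 bytes)

Answer: 7 8 8 8 0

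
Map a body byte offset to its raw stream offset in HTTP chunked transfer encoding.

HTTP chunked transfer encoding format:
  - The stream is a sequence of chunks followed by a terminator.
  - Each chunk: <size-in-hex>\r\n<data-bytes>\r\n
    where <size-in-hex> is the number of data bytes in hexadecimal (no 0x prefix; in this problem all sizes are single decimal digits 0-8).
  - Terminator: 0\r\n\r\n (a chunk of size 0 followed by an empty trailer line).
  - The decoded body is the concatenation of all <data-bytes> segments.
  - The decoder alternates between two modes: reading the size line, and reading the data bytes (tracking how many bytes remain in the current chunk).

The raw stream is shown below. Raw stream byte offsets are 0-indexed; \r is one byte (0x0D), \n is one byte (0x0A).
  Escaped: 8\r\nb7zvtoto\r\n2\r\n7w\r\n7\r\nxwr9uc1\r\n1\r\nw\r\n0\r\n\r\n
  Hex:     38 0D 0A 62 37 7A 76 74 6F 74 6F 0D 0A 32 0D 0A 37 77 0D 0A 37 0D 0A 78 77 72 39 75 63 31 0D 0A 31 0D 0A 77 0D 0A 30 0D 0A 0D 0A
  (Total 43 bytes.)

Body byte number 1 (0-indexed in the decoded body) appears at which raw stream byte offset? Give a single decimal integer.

Answer: 4

Derivation:
Chunk 1: stream[0..1]='8' size=0x8=8, data at stream[3..11]='b7zvtoto' -> body[0..8], body so far='b7zvtoto'
Chunk 2: stream[13..14]='2' size=0x2=2, data at stream[16..18]='7w' -> body[8..10], body so far='b7zvtoto7w'
Chunk 3: stream[20..21]='7' size=0x7=7, data at stream[23..30]='xwr9uc1' -> body[10..17], body so far='b7zvtoto7wxwr9uc1'
Chunk 4: stream[32..33]='1' size=0x1=1, data at stream[35..36]='w' -> body[17..18], body so far='b7zvtoto7wxwr9uc1w'
Chunk 5: stream[38..39]='0' size=0 (terminator). Final body='b7zvtoto7wxwr9uc1w' (18 bytes)
Body byte 1 at stream offset 4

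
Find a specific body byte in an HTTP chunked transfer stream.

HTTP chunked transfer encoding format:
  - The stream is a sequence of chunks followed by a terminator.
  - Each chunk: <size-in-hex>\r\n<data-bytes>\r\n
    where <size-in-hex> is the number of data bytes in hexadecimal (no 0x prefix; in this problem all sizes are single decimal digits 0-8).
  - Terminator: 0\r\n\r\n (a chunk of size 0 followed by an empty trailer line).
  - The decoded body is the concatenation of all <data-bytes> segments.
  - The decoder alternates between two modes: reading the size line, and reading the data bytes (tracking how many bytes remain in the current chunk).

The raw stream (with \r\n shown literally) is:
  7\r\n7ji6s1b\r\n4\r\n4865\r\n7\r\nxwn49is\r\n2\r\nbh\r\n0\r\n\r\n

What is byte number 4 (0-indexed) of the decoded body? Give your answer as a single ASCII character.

Answer: s

Derivation:
Chunk 1: stream[0..1]='7' size=0x7=7, data at stream[3..10]='7ji6s1b' -> body[0..7], body so far='7ji6s1b'
Chunk 2: stream[12..13]='4' size=0x4=4, data at stream[15..19]='4865' -> body[7..11], body so far='7ji6s1b4865'
Chunk 3: stream[21..22]='7' size=0x7=7, data at stream[24..31]='xwn49is' -> body[11..18], body so far='7ji6s1b4865xwn49is'
Chunk 4: stream[33..34]='2' size=0x2=2, data at stream[36..38]='bh' -> body[18..20], body so far='7ji6s1b4865xwn49isbh'
Chunk 5: stream[40..41]='0' size=0 (terminator). Final body='7ji6s1b4865xwn49isbh' (20 bytes)
Body byte 4 = 's'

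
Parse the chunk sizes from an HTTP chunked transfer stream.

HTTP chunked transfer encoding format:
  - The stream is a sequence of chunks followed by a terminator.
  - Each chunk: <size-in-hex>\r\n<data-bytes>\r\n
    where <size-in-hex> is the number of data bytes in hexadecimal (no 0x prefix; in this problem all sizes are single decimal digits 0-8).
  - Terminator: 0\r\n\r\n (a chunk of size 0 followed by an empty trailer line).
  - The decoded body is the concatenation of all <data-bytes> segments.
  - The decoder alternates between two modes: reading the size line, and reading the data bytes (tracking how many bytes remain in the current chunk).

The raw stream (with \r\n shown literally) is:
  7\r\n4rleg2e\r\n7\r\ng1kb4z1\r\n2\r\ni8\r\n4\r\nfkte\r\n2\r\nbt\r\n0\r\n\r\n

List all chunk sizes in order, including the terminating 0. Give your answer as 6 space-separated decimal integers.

Answer: 7 7 2 4 2 0

Derivation:
Chunk 1: stream[0..1]='7' size=0x7=7, data at stream[3..10]='4rleg2e' -> body[0..7], body so far='4rleg2e'
Chunk 2: stream[12..13]='7' size=0x7=7, data at stream[15..22]='g1kb4z1' -> body[7..14], body so far='4rleg2eg1kb4z1'
Chunk 3: stream[24..25]='2' size=0x2=2, data at stream[27..29]='i8' -> body[14..16], body so far='4rleg2eg1kb4z1i8'
Chunk 4: stream[31..32]='4' size=0x4=4, data at stream[34..38]='fkte' -> body[16..20], body so far='4rleg2eg1kb4z1i8fkte'
Chunk 5: stream[40..41]='2' size=0x2=2, data at stream[43..45]='bt' -> body[20..22], body so far='4rleg2eg1kb4z1i8fktebt'
Chunk 6: stream[47..48]='0' size=0 (terminator). Final body='4rleg2eg1kb4z1i8fktebt' (22 bytes)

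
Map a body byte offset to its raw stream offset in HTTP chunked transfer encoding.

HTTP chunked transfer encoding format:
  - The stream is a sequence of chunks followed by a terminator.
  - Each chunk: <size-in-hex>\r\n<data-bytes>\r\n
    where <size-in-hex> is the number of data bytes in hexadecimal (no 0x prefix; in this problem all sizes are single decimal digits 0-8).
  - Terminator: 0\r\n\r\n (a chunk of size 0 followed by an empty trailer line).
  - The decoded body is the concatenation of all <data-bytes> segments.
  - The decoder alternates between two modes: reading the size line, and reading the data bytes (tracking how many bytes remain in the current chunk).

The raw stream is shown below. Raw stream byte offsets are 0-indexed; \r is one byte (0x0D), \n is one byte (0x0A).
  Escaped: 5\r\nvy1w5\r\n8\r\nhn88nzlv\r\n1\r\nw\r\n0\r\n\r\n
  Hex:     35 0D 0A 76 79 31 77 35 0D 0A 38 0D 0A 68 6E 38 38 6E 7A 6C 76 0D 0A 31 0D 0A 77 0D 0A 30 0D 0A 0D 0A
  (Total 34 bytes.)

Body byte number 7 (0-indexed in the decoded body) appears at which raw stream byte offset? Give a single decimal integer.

Chunk 1: stream[0..1]='5' size=0x5=5, data at stream[3..8]='vy1w5' -> body[0..5], body so far='vy1w5'
Chunk 2: stream[10..11]='8' size=0x8=8, data at stream[13..21]='hn88nzlv' -> body[5..13], body so far='vy1w5hn88nzlv'
Chunk 3: stream[23..24]='1' size=0x1=1, data at stream[26..27]='w' -> body[13..14], body so far='vy1w5hn88nzlvw'
Chunk 4: stream[29..30]='0' size=0 (terminator). Final body='vy1w5hn88nzlvw' (14 bytes)
Body byte 7 at stream offset 15

Answer: 15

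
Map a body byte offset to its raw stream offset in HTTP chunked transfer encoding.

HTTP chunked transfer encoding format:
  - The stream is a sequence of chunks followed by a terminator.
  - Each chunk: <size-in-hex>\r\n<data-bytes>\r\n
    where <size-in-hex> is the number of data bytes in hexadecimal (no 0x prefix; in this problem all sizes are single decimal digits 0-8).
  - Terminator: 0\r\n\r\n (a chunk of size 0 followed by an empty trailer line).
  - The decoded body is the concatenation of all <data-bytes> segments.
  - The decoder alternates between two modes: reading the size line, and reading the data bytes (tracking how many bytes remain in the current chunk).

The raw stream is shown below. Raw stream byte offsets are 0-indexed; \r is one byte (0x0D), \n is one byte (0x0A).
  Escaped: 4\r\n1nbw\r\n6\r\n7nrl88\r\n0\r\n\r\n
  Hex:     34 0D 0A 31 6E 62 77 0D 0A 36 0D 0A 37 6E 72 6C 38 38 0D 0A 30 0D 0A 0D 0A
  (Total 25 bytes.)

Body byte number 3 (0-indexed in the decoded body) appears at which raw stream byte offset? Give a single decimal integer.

Answer: 6

Derivation:
Chunk 1: stream[0..1]='4' size=0x4=4, data at stream[3..7]='1nbw' -> body[0..4], body so far='1nbw'
Chunk 2: stream[9..10]='6' size=0x6=6, data at stream[12..18]='7nrl88' -> body[4..10], body so far='1nbw7nrl88'
Chunk 3: stream[20..21]='0' size=0 (terminator). Final body='1nbw7nrl88' (10 bytes)
Body byte 3 at stream offset 6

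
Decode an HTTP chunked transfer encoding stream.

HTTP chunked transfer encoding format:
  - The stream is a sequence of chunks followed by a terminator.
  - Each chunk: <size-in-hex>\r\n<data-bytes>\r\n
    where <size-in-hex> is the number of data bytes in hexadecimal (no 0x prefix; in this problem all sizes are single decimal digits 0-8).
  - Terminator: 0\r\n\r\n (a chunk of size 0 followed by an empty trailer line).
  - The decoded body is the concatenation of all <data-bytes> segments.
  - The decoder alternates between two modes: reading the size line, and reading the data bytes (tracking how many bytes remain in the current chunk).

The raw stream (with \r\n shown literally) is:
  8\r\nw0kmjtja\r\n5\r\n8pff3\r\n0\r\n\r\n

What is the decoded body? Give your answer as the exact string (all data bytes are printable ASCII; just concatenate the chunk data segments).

Answer: w0kmjtja8pff3

Derivation:
Chunk 1: stream[0..1]='8' size=0x8=8, data at stream[3..11]='w0kmjtja' -> body[0..8], body so far='w0kmjtja'
Chunk 2: stream[13..14]='5' size=0x5=5, data at stream[16..21]='8pff3' -> body[8..13], body so far='w0kmjtja8pff3'
Chunk 3: stream[23..24]='0' size=0 (terminator). Final body='w0kmjtja8pff3' (13 bytes)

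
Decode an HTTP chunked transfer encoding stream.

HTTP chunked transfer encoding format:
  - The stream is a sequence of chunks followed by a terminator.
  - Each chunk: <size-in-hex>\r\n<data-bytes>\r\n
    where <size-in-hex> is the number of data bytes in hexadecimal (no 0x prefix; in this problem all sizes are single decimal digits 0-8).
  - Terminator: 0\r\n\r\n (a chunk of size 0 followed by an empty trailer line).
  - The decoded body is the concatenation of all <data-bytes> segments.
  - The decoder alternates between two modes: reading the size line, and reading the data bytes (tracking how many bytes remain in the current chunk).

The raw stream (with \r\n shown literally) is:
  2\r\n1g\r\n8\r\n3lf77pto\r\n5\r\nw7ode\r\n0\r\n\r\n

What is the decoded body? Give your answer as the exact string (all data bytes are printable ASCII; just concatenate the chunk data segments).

Chunk 1: stream[0..1]='2' size=0x2=2, data at stream[3..5]='1g' -> body[0..2], body so far='1g'
Chunk 2: stream[7..8]='8' size=0x8=8, data at stream[10..18]='3lf77pto' -> body[2..10], body so far='1g3lf77pto'
Chunk 3: stream[20..21]='5' size=0x5=5, data at stream[23..28]='w7ode' -> body[10..15], body so far='1g3lf77ptow7ode'
Chunk 4: stream[30..31]='0' size=0 (terminator). Final body='1g3lf77ptow7ode' (15 bytes)

Answer: 1g3lf77ptow7ode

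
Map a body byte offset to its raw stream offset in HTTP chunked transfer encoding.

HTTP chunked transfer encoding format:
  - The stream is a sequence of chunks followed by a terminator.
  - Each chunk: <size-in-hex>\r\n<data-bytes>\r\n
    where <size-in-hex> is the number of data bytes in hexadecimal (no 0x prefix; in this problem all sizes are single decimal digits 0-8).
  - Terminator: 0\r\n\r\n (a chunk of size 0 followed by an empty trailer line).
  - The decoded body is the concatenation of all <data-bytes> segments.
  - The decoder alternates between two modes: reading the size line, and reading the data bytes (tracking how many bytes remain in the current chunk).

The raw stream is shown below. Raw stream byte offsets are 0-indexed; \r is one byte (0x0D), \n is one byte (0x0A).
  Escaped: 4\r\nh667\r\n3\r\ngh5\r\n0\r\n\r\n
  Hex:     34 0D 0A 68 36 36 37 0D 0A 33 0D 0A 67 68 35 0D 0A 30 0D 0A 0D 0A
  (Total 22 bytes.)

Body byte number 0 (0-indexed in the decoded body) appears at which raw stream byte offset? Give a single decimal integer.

Answer: 3

Derivation:
Chunk 1: stream[0..1]='4' size=0x4=4, data at stream[3..7]='h667' -> body[0..4], body so far='h667'
Chunk 2: stream[9..10]='3' size=0x3=3, data at stream[12..15]='gh5' -> body[4..7], body so far='h667gh5'
Chunk 3: stream[17..18]='0' size=0 (terminator). Final body='h667gh5' (7 bytes)
Body byte 0 at stream offset 3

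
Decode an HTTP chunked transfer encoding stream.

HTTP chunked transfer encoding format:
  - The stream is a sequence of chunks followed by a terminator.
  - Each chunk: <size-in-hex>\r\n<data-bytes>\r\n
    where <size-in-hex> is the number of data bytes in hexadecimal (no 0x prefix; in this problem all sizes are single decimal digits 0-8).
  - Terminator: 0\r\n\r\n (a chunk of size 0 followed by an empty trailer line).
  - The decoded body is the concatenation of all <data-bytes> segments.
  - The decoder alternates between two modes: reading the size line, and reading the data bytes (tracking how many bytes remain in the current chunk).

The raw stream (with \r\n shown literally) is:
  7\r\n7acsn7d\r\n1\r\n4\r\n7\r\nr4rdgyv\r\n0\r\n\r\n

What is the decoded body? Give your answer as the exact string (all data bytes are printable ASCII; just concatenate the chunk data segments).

Chunk 1: stream[0..1]='7' size=0x7=7, data at stream[3..10]='7acsn7d' -> body[0..7], body so far='7acsn7d'
Chunk 2: stream[12..13]='1' size=0x1=1, data at stream[15..16]='4' -> body[7..8], body so far='7acsn7d4'
Chunk 3: stream[18..19]='7' size=0x7=7, data at stream[21..28]='r4rdgyv' -> body[8..15], body so far='7acsn7d4r4rdgyv'
Chunk 4: stream[30..31]='0' size=0 (terminator). Final body='7acsn7d4r4rdgyv' (15 bytes)

Answer: 7acsn7d4r4rdgyv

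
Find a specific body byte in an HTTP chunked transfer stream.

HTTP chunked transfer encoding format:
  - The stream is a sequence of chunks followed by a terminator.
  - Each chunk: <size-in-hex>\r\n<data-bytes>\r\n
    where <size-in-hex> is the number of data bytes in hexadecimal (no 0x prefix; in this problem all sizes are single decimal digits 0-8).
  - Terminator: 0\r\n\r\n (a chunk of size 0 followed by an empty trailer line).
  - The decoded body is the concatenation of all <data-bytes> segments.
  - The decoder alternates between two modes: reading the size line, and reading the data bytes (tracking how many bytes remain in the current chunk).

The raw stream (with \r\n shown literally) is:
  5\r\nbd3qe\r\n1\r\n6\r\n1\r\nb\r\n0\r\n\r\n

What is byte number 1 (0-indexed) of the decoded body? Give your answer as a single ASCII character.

Chunk 1: stream[0..1]='5' size=0x5=5, data at stream[3..8]='bd3qe' -> body[0..5], body so far='bd3qe'
Chunk 2: stream[10..11]='1' size=0x1=1, data at stream[13..14]='6' -> body[5..6], body so far='bd3qe6'
Chunk 3: stream[16..17]='1' size=0x1=1, data at stream[19..20]='b' -> body[6..7], body so far='bd3qe6b'
Chunk 4: stream[22..23]='0' size=0 (terminator). Final body='bd3qe6b' (7 bytes)
Body byte 1 = 'd'

Answer: d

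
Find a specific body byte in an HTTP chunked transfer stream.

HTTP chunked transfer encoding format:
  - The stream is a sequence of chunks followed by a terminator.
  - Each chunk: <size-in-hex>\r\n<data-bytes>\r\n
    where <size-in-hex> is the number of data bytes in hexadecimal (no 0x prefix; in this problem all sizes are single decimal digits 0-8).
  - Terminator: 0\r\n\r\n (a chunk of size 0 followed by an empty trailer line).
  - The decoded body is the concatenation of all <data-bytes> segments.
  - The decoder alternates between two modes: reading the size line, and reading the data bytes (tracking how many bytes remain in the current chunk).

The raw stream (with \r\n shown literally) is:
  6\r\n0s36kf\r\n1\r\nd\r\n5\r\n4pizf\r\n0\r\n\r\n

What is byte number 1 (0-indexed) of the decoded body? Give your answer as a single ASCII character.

Answer: s

Derivation:
Chunk 1: stream[0..1]='6' size=0x6=6, data at stream[3..9]='0s36kf' -> body[0..6], body so far='0s36kf'
Chunk 2: stream[11..12]='1' size=0x1=1, data at stream[14..15]='d' -> body[6..7], body so far='0s36kfd'
Chunk 3: stream[17..18]='5' size=0x5=5, data at stream[20..25]='4pizf' -> body[7..12], body so far='0s36kfd4pizf'
Chunk 4: stream[27..28]='0' size=0 (terminator). Final body='0s36kfd4pizf' (12 bytes)
Body byte 1 = 's'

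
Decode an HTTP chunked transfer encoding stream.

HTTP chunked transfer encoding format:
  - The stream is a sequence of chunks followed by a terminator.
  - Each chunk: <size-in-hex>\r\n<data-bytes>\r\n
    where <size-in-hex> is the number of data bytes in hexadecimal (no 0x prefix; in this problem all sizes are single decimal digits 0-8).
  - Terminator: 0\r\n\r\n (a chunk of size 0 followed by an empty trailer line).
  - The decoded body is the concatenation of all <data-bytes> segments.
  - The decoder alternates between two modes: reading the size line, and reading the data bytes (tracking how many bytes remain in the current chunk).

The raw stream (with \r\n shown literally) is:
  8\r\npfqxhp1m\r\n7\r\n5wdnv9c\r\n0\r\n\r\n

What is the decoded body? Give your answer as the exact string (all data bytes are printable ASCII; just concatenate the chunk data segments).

Chunk 1: stream[0..1]='8' size=0x8=8, data at stream[3..11]='pfqxhp1m' -> body[0..8], body so far='pfqxhp1m'
Chunk 2: stream[13..14]='7' size=0x7=7, data at stream[16..23]='5wdnv9c' -> body[8..15], body so far='pfqxhp1m5wdnv9c'
Chunk 3: stream[25..26]='0' size=0 (terminator). Final body='pfqxhp1m5wdnv9c' (15 bytes)

Answer: pfqxhp1m5wdnv9c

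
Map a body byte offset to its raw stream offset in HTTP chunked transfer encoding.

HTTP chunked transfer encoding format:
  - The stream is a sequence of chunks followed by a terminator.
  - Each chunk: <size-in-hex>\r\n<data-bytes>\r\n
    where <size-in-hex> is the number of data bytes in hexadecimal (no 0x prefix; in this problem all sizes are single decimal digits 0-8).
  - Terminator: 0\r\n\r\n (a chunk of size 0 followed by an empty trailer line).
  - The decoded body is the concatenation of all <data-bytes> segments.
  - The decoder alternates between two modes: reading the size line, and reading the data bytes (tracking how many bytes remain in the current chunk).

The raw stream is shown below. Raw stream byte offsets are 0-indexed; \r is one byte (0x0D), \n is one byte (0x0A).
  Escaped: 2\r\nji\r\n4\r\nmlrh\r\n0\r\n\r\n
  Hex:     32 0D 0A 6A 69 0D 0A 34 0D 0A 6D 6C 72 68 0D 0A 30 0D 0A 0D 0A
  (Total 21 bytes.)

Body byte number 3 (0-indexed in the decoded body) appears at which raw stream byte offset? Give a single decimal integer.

Answer: 11

Derivation:
Chunk 1: stream[0..1]='2' size=0x2=2, data at stream[3..5]='ji' -> body[0..2], body so far='ji'
Chunk 2: stream[7..8]='4' size=0x4=4, data at stream[10..14]='mlrh' -> body[2..6], body so far='jimlrh'
Chunk 3: stream[16..17]='0' size=0 (terminator). Final body='jimlrh' (6 bytes)
Body byte 3 at stream offset 11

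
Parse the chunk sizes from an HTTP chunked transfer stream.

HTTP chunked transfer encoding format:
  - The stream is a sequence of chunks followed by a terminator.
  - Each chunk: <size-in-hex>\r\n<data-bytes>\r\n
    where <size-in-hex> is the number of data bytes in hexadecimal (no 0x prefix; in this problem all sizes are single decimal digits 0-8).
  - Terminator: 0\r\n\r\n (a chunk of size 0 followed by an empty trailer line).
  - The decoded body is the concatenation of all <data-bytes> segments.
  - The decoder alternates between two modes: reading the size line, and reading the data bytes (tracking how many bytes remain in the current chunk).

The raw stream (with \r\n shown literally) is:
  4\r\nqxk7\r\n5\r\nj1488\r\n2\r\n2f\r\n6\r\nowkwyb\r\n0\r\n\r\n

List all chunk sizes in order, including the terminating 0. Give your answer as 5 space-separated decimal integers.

Chunk 1: stream[0..1]='4' size=0x4=4, data at stream[3..7]='qxk7' -> body[0..4], body so far='qxk7'
Chunk 2: stream[9..10]='5' size=0x5=5, data at stream[12..17]='j1488' -> body[4..9], body so far='qxk7j1488'
Chunk 3: stream[19..20]='2' size=0x2=2, data at stream[22..24]='2f' -> body[9..11], body so far='qxk7j14882f'
Chunk 4: stream[26..27]='6' size=0x6=6, data at stream[29..35]='owkwyb' -> body[11..17], body so far='qxk7j14882fowkwyb'
Chunk 5: stream[37..38]='0' size=0 (terminator). Final body='qxk7j14882fowkwyb' (17 bytes)

Answer: 4 5 2 6 0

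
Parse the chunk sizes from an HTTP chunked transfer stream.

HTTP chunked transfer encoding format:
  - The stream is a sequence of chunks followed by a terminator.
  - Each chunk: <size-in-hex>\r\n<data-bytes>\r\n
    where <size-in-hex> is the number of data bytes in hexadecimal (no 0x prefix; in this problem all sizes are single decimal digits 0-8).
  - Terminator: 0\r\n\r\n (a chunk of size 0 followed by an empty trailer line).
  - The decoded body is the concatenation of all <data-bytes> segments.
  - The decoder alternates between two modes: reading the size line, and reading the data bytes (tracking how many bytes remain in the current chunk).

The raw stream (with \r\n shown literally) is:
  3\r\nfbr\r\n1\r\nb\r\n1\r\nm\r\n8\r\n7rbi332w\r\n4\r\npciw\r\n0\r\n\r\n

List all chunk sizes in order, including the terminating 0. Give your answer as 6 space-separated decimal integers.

Chunk 1: stream[0..1]='3' size=0x3=3, data at stream[3..6]='fbr' -> body[0..3], body so far='fbr'
Chunk 2: stream[8..9]='1' size=0x1=1, data at stream[11..12]='b' -> body[3..4], body so far='fbrb'
Chunk 3: stream[14..15]='1' size=0x1=1, data at stream[17..18]='m' -> body[4..5], body so far='fbrbm'
Chunk 4: stream[20..21]='8' size=0x8=8, data at stream[23..31]='7rbi332w' -> body[5..13], body so far='fbrbm7rbi332w'
Chunk 5: stream[33..34]='4' size=0x4=4, data at stream[36..40]='pciw' -> body[13..17], body so far='fbrbm7rbi332wpciw'
Chunk 6: stream[42..43]='0' size=0 (terminator). Final body='fbrbm7rbi332wpciw' (17 bytes)

Answer: 3 1 1 8 4 0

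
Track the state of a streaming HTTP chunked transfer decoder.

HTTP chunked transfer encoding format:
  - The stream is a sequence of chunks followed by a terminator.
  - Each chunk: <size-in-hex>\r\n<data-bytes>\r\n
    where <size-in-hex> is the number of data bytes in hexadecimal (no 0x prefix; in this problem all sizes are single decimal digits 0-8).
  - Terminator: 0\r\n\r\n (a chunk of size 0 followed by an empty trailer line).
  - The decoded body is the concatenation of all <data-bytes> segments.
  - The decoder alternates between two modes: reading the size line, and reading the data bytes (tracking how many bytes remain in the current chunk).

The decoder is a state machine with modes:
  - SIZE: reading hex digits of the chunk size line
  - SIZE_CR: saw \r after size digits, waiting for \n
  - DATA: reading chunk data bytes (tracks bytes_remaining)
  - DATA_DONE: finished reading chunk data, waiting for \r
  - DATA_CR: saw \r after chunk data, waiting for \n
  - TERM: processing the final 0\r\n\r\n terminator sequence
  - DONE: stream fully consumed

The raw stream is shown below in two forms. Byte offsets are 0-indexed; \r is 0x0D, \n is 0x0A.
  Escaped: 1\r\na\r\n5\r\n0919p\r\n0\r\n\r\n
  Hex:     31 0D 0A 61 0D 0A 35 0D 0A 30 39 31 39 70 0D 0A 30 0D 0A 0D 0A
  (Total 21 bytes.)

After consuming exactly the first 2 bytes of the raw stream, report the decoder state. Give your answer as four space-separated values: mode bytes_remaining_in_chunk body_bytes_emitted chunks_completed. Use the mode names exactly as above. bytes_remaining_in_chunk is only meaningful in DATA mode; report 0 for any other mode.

Answer: SIZE_CR 0 0 0

Derivation:
Byte 0 = '1': mode=SIZE remaining=0 emitted=0 chunks_done=0
Byte 1 = 0x0D: mode=SIZE_CR remaining=0 emitted=0 chunks_done=0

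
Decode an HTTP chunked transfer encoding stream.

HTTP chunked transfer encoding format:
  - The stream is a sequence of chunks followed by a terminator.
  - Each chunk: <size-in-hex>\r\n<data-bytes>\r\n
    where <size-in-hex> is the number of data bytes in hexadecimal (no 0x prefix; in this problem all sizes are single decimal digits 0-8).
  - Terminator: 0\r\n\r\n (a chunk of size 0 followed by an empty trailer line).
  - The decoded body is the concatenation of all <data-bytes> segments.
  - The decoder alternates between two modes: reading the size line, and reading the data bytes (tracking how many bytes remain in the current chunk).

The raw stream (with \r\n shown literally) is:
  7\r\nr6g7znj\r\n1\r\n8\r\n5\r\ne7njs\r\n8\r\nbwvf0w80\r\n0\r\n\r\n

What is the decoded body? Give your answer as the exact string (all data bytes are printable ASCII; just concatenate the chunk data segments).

Chunk 1: stream[0..1]='7' size=0x7=7, data at stream[3..10]='r6g7znj' -> body[0..7], body so far='r6g7znj'
Chunk 2: stream[12..13]='1' size=0x1=1, data at stream[15..16]='8' -> body[7..8], body so far='r6g7znj8'
Chunk 3: stream[18..19]='5' size=0x5=5, data at stream[21..26]='e7njs' -> body[8..13], body so far='r6g7znj8e7njs'
Chunk 4: stream[28..29]='8' size=0x8=8, data at stream[31..39]='bwvf0w80' -> body[13..21], body so far='r6g7znj8e7njsbwvf0w80'
Chunk 5: stream[41..42]='0' size=0 (terminator). Final body='r6g7znj8e7njsbwvf0w80' (21 bytes)

Answer: r6g7znj8e7njsbwvf0w80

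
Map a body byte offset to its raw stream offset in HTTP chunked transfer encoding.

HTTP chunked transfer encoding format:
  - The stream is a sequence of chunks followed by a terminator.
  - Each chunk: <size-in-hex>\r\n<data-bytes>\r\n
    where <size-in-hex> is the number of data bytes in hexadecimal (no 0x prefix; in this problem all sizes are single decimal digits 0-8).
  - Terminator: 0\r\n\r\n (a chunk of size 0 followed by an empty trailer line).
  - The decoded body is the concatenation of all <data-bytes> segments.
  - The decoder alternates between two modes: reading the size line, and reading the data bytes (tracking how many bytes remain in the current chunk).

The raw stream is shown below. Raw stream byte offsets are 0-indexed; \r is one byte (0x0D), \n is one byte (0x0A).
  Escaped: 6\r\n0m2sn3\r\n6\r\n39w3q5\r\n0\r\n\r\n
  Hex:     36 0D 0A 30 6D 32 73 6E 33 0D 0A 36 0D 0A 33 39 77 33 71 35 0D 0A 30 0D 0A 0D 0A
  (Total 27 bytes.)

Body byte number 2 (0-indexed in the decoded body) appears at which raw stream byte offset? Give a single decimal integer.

Chunk 1: stream[0..1]='6' size=0x6=6, data at stream[3..9]='0m2sn3' -> body[0..6], body so far='0m2sn3'
Chunk 2: stream[11..12]='6' size=0x6=6, data at stream[14..20]='39w3q5' -> body[6..12], body so far='0m2sn339w3q5'
Chunk 3: stream[22..23]='0' size=0 (terminator). Final body='0m2sn339w3q5' (12 bytes)
Body byte 2 at stream offset 5

Answer: 5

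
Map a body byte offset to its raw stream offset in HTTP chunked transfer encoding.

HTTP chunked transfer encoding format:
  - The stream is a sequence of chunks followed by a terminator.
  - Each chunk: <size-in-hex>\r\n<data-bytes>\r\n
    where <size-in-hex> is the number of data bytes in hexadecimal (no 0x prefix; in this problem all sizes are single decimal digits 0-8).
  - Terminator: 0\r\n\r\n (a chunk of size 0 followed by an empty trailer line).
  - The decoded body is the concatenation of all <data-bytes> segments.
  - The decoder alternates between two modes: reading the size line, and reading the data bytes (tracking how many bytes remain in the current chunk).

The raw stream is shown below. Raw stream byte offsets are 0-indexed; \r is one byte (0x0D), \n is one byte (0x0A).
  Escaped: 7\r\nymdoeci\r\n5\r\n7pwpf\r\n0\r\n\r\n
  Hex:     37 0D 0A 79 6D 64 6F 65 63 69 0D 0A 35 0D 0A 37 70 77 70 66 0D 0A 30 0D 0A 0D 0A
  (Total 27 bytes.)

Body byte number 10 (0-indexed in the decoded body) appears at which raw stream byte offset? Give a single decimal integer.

Answer: 18

Derivation:
Chunk 1: stream[0..1]='7' size=0x7=7, data at stream[3..10]='ymdoeci' -> body[0..7], body so far='ymdoeci'
Chunk 2: stream[12..13]='5' size=0x5=5, data at stream[15..20]='7pwpf' -> body[7..12], body so far='ymdoeci7pwpf'
Chunk 3: stream[22..23]='0' size=0 (terminator). Final body='ymdoeci7pwpf' (12 bytes)
Body byte 10 at stream offset 18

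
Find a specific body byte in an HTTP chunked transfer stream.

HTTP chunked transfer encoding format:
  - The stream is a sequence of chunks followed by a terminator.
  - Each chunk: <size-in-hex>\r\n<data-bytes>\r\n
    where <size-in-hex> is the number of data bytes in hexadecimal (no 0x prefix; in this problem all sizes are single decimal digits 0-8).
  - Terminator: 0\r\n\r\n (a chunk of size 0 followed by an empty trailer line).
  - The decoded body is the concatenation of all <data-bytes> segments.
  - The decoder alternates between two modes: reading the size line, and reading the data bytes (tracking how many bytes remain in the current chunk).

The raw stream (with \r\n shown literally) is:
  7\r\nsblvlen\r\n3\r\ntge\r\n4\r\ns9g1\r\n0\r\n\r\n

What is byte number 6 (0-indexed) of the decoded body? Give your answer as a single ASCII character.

Chunk 1: stream[0..1]='7' size=0x7=7, data at stream[3..10]='sblvlen' -> body[0..7], body so far='sblvlen'
Chunk 2: stream[12..13]='3' size=0x3=3, data at stream[15..18]='tge' -> body[7..10], body so far='sblvlentge'
Chunk 3: stream[20..21]='4' size=0x4=4, data at stream[23..27]='s9g1' -> body[10..14], body so far='sblvlentges9g1'
Chunk 4: stream[29..30]='0' size=0 (terminator). Final body='sblvlentges9g1' (14 bytes)
Body byte 6 = 'n'

Answer: n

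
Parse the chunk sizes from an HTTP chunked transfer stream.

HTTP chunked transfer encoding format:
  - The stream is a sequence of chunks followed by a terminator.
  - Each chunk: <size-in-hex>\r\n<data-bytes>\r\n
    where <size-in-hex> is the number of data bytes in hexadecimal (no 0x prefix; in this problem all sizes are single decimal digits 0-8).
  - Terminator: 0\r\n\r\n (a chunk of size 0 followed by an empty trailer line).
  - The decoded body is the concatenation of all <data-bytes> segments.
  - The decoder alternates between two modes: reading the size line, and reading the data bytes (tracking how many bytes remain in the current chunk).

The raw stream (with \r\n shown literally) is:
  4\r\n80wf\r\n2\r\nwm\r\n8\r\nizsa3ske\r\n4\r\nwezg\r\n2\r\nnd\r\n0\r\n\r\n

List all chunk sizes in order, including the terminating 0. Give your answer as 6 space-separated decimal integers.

Chunk 1: stream[0..1]='4' size=0x4=4, data at stream[3..7]='80wf' -> body[0..4], body so far='80wf'
Chunk 2: stream[9..10]='2' size=0x2=2, data at stream[12..14]='wm' -> body[4..6], body so far='80wfwm'
Chunk 3: stream[16..17]='8' size=0x8=8, data at stream[19..27]='izsa3ske' -> body[6..14], body so far='80wfwmizsa3ske'
Chunk 4: stream[29..30]='4' size=0x4=4, data at stream[32..36]='wezg' -> body[14..18], body so far='80wfwmizsa3skewezg'
Chunk 5: stream[38..39]='2' size=0x2=2, data at stream[41..43]='nd' -> body[18..20], body so far='80wfwmizsa3skewezgnd'
Chunk 6: stream[45..46]='0' size=0 (terminator). Final body='80wfwmizsa3skewezgnd' (20 bytes)

Answer: 4 2 8 4 2 0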